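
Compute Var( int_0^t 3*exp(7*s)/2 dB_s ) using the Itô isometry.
Var = 9*exp(14*t)/56 - 9/56

The Itô integral of a deterministic integrand f(s) has mean 0 because each increment f(s) * (B_{s+ds} - B_s) has mean 0. By the Itô isometry:
  Var( int_0^t f(s) dB_s ) = E[ (int_0^t f(s) dB_s)^2 ] = int_0^t f(s)^2 ds.
Here f(s) = 3*exp(7*s)/2, so f(s)^2 = 9*exp(14*s)/4. Integrate:
  int_0^t (9*exp(14*s)/4) ds = 9*exp(14*t)/56 - 9/56.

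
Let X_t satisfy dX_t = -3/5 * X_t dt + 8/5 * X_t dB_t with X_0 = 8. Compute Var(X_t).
Var(X_t) = (64*exp(64*t/25) - 64)*exp(-6*t/5)

For GBM dX = mu X dt + sigma X dB with X_0 = x_0, apply Itô to Y = log X: dY = (mu - sigma^2/2) dt + sigma dB, so Y_t = log(x_0) + (mu - sigma^2/2) t + sigma B_t and hence X_t = x_0 * exp((mu - sigma^2/2) t + sigma B_t).
With mu = -3/5, sigma = 8/5, x_0 = 8, this gives:
  X_t = 8 * exp((-47/25) * t + (8/5) * B_t).
Since sigma*B_t ~ Normal(0, sigma^2 t), E[exp(sigma*B_t)] = exp(sigma^2 t / 2); so E[X_t] = x_0 * exp((mu - sigma^2/2) t) * exp(sigma^2 t / 2) = x_0 * exp(mu t) = 8*exp(-3*t/5).
Var(X_t) = E[X_t^2] - (E[X_t])^2 = x_0^2 * exp(2 mu t) * (exp(sigma^2 t) - 1) = (64*exp(64*t/25) - 64)*exp(-6*t/5).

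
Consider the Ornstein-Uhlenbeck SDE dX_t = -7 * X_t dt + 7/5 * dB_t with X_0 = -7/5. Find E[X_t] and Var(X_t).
E[X_t] = -7*exp(-7*t)/5; Var(X_t) = 7/50 - 7*exp(-14*t)/50

The OU SDE dX = -theta X dt + sigma dB admits the integrating factor exp(theta t): d(exp(theta t) X_t) = sigma exp(theta t) dB_t. Integrating from 0 to t:
  X_t = x_0 * exp(-theta t) + sigma * int_0^t exp(-theta (t-s)) dB_s.
The Itô integral has mean 0 and (by the Itô isometry) variance sigma^2 * int_0^t exp(-2 theta (t - s)) ds = sigma^2 * (1 - exp(-2 theta t)) / (2 theta).
With theta = 7, sigma = 7/5, x_0 = -7/5:
  E[X_t] = -7/5 * exp(-7 t) = -7*exp(-7*t)/5
  Var(X_t) = (7/5)^2 * (1 - exp(-2*7 t)) / (2 * 7) = 7/50 - 7*exp(-14*t)/50.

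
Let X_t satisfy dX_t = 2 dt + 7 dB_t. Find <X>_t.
<X>_t = 49*t

For an Itô process dX_t = a(t) dt + b(t) dB_t, the quadratic variation is <X>_t = int_0^t b(s)^2 ds (the drift term does not contribute). Here b(s) = 7, so
  b(s)^2 = 49.
Integrating from 0 to t:
  <X>_t = int_0^t (49) ds = 49*t.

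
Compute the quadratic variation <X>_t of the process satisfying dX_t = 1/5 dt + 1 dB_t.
<X>_t = t

For an Itô process dX_t = a(t) dt + b(t) dB_t, the quadratic variation is <X>_t = int_0^t b(s)^2 ds (the drift term does not contribute). Here b(s) = 1, so
  b(s)^2 = 1.
Integrating from 0 to t:
  <X>_t = int_0^t (1) ds = t.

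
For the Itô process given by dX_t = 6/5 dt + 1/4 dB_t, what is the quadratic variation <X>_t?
<X>_t = t/16

For an Itô process dX_t = a(t) dt + b(t) dB_t, the quadratic variation is <X>_t = int_0^t b(s)^2 ds (the drift term does not contribute). Here b(s) = 1/4, so
  b(s)^2 = 1/16.
Integrating from 0 to t:
  <X>_t = int_0^t (1/16) ds = t/16.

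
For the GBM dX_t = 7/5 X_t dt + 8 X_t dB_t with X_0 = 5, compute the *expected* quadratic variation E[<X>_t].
E[<X>_t] = 4000*exp(334*t/5)/167 - 4000/167

<X>_t = int_0^t (8 * X_s)^2 ds. Taking expectation inside the integral: E[<X>_t] = 8^2 * int_0^t E[X_s^2] ds. For GBM, E[X_s^2] = x_0^2 * exp((2 mu + sigma^2) s). Integrating:
  E[<X>_t] = 8^2 * 5^2 * (exp((2*(7/5) + 8^2) t) - 1) / (2*(7/5) + 8^2)
           = 8^2 * 5^2 * (exp((334/5) t) - 1) / (334/5) = 4000*exp(334*t/5)/167 - 4000/167.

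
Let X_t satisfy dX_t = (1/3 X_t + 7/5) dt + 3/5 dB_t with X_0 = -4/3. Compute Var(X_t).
Var(X_t) = 27*exp(2*t/3)/50 - 27/50

The variance V(t) = Var(X_t) satisfies V'(t) = 2 a V(t) + c^2 with V(0) = 0 (drift coefficient is linear in X, diffusion is constant). With a = 1/3, c = 3/5, the solution is
  V(t) = (c^2 / (2 a)) * (exp(2 a t) - 1)
       = ((3/5)^2 / (2*(1/3))) * (exp((2/3) t) - 1)
       = 27*exp(2*t/3)/50 - 27/50.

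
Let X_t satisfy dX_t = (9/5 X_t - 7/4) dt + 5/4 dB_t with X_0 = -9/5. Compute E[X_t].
E[X_t] = 35/36 - 499*exp(9*t/5)/180

Taking expectations and using E[dB_t] = 0, the mean m(t) = E[X_t] satisfies the ODE m'(t) = a m(t) + b with m(0) = x_0. With a = 9/5, b = -7/4, x_0 = -9/5, the solution is
  m(t) = x_0 * exp(a t) + (b/a) * (exp(a t) - 1)
       = (-9/5) * exp((9/5) t) + ((-7/4)/(9/5)) * (exp((9/5) t) - 1)
       = 35/36 - 499*exp(9*t/5)/180.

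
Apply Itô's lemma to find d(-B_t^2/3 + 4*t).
d(-B_t^2/3 + 4*t) = (11/3) dt + (-2*B_t/3) dB_t

Itô's formula for f(t, x): d f(t, B_t) = (f_t + (1/2) f_xx) dt + f_x dB_t. Compute partials of f(t, x) = 4*t - x^2/3:
  f_t(t,x)  = 4
  f_x(t,x)  = -2*x/3
  f_xx(t,x) = -2/3
Assemble drift = f_t + (1/2) f_xx = 11/3 and diffusion = f_x = -2*x/3. Substituting x = B_t:
  d(-B_t^2/3 + 4*t) = (11/3) dt + (-2*B_t/3) dB_t.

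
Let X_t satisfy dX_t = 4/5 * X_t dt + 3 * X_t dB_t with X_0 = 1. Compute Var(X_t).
Var(X_t) = (exp(9*t) - 1)*exp(8*t/5)

For GBM dX = mu X dt + sigma X dB with X_0 = x_0, apply Itô to Y = log X: dY = (mu - sigma^2/2) dt + sigma dB, so Y_t = log(x_0) + (mu - sigma^2/2) t + sigma B_t and hence X_t = x_0 * exp((mu - sigma^2/2) t + sigma B_t).
With mu = 4/5, sigma = 3, x_0 = 1, this gives:
  X_t = 1 * exp((-37/10) * t + (3) * B_t).
Since sigma*B_t ~ Normal(0, sigma^2 t), E[exp(sigma*B_t)] = exp(sigma^2 t / 2); so E[X_t] = x_0 * exp((mu - sigma^2/2) t) * exp(sigma^2 t / 2) = x_0 * exp(mu t) = exp(4*t/5).
Var(X_t) = E[X_t^2] - (E[X_t])^2 = x_0^2 * exp(2 mu t) * (exp(sigma^2 t) - 1) = (exp(9*t) - 1)*exp(8*t/5).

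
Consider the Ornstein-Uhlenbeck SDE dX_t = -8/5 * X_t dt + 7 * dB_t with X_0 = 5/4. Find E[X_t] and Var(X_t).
E[X_t] = 5*exp(-8*t/5)/4; Var(X_t) = 245/16 - 245*exp(-16*t/5)/16

The OU SDE dX = -theta X dt + sigma dB admits the integrating factor exp(theta t): d(exp(theta t) X_t) = sigma exp(theta t) dB_t. Integrating from 0 to t:
  X_t = x_0 * exp(-theta t) + sigma * int_0^t exp(-theta (t-s)) dB_s.
The Itô integral has mean 0 and (by the Itô isometry) variance sigma^2 * int_0^t exp(-2 theta (t - s)) ds = sigma^2 * (1 - exp(-2 theta t)) / (2 theta).
With theta = 8/5, sigma = 7, x_0 = 5/4:
  E[X_t] = 5/4 * exp(-8/5 t) = 5*exp(-8*t/5)/4
  Var(X_t) = (7)^2 * (1 - exp(-2*8/5 t)) / (2 * 8/5) = 245/16 - 245*exp(-16*t/5)/16.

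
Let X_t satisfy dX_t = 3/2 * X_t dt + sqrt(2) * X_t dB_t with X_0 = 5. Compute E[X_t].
E[X_t] = 5*exp(3*t/2)

For GBM dX = mu X dt + sigma X dB with X_0 = x_0, apply Itô to Y = log X: dY = (mu - sigma^2/2) dt + sigma dB, so Y_t = log(x_0) + (mu - sigma^2/2) t + sigma B_t and hence X_t = x_0 * exp((mu - sigma^2/2) t + sigma B_t).
With mu = 3/2, sigma = sqrt(2), x_0 = 5, this gives:
  X_t = 5 * exp((1/2) * t + (sqrt(2)) * B_t).
Since sigma*B_t ~ Normal(0, sigma^2 t), E[exp(sigma*B_t)] = exp(sigma^2 t / 2); so E[X_t] = x_0 * exp((mu - sigma^2/2) t) * exp(sigma^2 t / 2) = x_0 * exp(mu t) = 5*exp(3*t/2).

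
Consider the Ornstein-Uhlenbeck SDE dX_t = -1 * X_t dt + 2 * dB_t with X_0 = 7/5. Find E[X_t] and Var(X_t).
E[X_t] = 7*exp(-t)/5; Var(X_t) = 2 - 2*exp(-2*t)

The OU SDE dX = -theta X dt + sigma dB admits the integrating factor exp(theta t): d(exp(theta t) X_t) = sigma exp(theta t) dB_t. Integrating from 0 to t:
  X_t = x_0 * exp(-theta t) + sigma * int_0^t exp(-theta (t-s)) dB_s.
The Itô integral has mean 0 and (by the Itô isometry) variance sigma^2 * int_0^t exp(-2 theta (t - s)) ds = sigma^2 * (1 - exp(-2 theta t)) / (2 theta).
With theta = 1, sigma = 2, x_0 = 7/5:
  E[X_t] = 7/5 * exp(-1 t) = 7*exp(-t)/5
  Var(X_t) = (2)^2 * (1 - exp(-2*1 t)) / (2 * 1) = 2 - 2*exp(-2*t).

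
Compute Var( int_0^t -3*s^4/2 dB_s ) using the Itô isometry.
Var = t^9/4

The Itô integral of a deterministic integrand f(s) has mean 0 because each increment f(s) * (B_{s+ds} - B_s) has mean 0. By the Itô isometry:
  Var( int_0^t f(s) dB_s ) = E[ (int_0^t f(s) dB_s)^2 ] = int_0^t f(s)^2 ds.
Here f(s) = -3*s^4/2, so f(s)^2 = 9*s^8/4. Integrate:
  int_0^t (9*s^8/4) ds = t^9/4.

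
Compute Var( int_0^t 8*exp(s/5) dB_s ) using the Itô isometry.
Var = 160*exp(2*t/5) - 160

The Itô integral of a deterministic integrand f(s) has mean 0 because each increment f(s) * (B_{s+ds} - B_s) has mean 0. By the Itô isometry:
  Var( int_0^t f(s) dB_s ) = E[ (int_0^t f(s) dB_s)^2 ] = int_0^t f(s)^2 ds.
Here f(s) = 8*exp(s/5), so f(s)^2 = 64*exp(2*s/5). Integrate:
  int_0^t (64*exp(2*s/5)) ds = 160*exp(2*t/5) - 160.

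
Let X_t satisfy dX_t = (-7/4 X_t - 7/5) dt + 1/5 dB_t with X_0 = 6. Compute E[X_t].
E[X_t] = -4/5 + 34*exp(-7*t/4)/5

Taking expectations and using E[dB_t] = 0, the mean m(t) = E[X_t] satisfies the ODE m'(t) = a m(t) + b with m(0) = x_0. With a = -7/4, b = -7/5, x_0 = 6, the solution is
  m(t) = x_0 * exp(a t) + (b/a) * (exp(a t) - 1)
       = 6 * exp((-7/4) t) + ((-7/5)/(-7/4)) * (exp((-7/4) t) - 1)
       = -4/5 + 34*exp(-7*t/4)/5.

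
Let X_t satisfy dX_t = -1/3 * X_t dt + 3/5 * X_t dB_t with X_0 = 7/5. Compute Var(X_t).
Var(X_t) = (49*exp(9*t/25) - 49)*exp(-2*t/3)/25

For GBM dX = mu X dt + sigma X dB with X_0 = x_0, apply Itô to Y = log X: dY = (mu - sigma^2/2) dt + sigma dB, so Y_t = log(x_0) + (mu - sigma^2/2) t + sigma B_t and hence X_t = x_0 * exp((mu - sigma^2/2) t + sigma B_t).
With mu = -1/3, sigma = 3/5, x_0 = 7/5, this gives:
  X_t = 7/5 * exp((-77/150) * t + (3/5) * B_t).
Since sigma*B_t ~ Normal(0, sigma^2 t), E[exp(sigma*B_t)] = exp(sigma^2 t / 2); so E[X_t] = x_0 * exp((mu - sigma^2/2) t) * exp(sigma^2 t / 2) = x_0 * exp(mu t) = 7*exp(-t/3)/5.
Var(X_t) = E[X_t^2] - (E[X_t])^2 = x_0^2 * exp(2 mu t) * (exp(sigma^2 t) - 1) = (49*exp(9*t/25) - 49)*exp(-2*t/3)/25.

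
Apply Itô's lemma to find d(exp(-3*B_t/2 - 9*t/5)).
d(exp(-3*B_t/2 - 9*t/5)) = (-27*exp(-3*B_t/2 - 9*t/5)/40) dt + (-3*exp(-3*B_t/2 - 9*t/5)/2) dB_t

Itô's formula for f(t, x): d f(t, B_t) = (f_t + (1/2) f_xx) dt + f_x dB_t. Compute partials of f(t, x) = exp(-9*t/5 - 3*x/2):
  f_t(t,x)  = -9*exp(-9*t/5 - 3*x/2)/5
  f_x(t,x)  = -3*exp(-9*t/5 - 3*x/2)/2
  f_xx(t,x) = 9*exp(-9*t/5 - 3*x/2)/4
Assemble drift = f_t + (1/2) f_xx = -27*exp(-9*t/5 - 3*x/2)/40 and diffusion = f_x = -3*exp(-9*t/5 - 3*x/2)/2. Substituting x = B_t:
  d(exp(-3*B_t/2 - 9*t/5)) = (-27*exp(-3*B_t/2 - 9*t/5)/40) dt + (-3*exp(-3*B_t/2 - 9*t/5)/2) dB_t.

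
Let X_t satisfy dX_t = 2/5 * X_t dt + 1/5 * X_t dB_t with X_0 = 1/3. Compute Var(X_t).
Var(X_t) = (exp(t/25) - 1)*exp(4*t/5)/9

For GBM dX = mu X dt + sigma X dB with X_0 = x_0, apply Itô to Y = log X: dY = (mu - sigma^2/2) dt + sigma dB, so Y_t = log(x_0) + (mu - sigma^2/2) t + sigma B_t and hence X_t = x_0 * exp((mu - sigma^2/2) t + sigma B_t).
With mu = 2/5, sigma = 1/5, x_0 = 1/3, this gives:
  X_t = 1/3 * exp((19/50) * t + (1/5) * B_t).
Since sigma*B_t ~ Normal(0, sigma^2 t), E[exp(sigma*B_t)] = exp(sigma^2 t / 2); so E[X_t] = x_0 * exp((mu - sigma^2/2) t) * exp(sigma^2 t / 2) = x_0 * exp(mu t) = exp(2*t/5)/3.
Var(X_t) = E[X_t^2] - (E[X_t])^2 = x_0^2 * exp(2 mu t) * (exp(sigma^2 t) - 1) = (exp(t/25) - 1)*exp(4*t/5)/9.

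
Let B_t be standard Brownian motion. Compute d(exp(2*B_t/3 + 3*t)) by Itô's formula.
d(exp(2*B_t/3 + 3*t)) = (29*exp(2*B_t/3 + 3*t)/9) dt + (2*exp(2*B_t/3 + 3*t)/3) dB_t

Itô's formula for f(t, x): d f(t, B_t) = (f_t + (1/2) f_xx) dt + f_x dB_t. Compute partials of f(t, x) = exp(3*t + 2*x/3):
  f_t(t,x)  = 3*exp(3*t + 2*x/3)
  f_x(t,x)  = 2*exp(3*t + 2*x/3)/3
  f_xx(t,x) = 4*exp(3*t + 2*x/3)/9
Assemble drift = f_t + (1/2) f_xx = 29*exp(3*t + 2*x/3)/9 and diffusion = f_x = 2*exp(3*t + 2*x/3)/3. Substituting x = B_t:
  d(exp(2*B_t/3 + 3*t)) = (29*exp(2*B_t/3 + 3*t)/9) dt + (2*exp(2*B_t/3 + 3*t)/3) dB_t.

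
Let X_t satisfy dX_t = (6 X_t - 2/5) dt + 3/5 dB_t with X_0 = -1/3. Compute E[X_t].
E[X_t] = 1/15 - 2*exp(6*t)/5

Taking expectations and using E[dB_t] = 0, the mean m(t) = E[X_t] satisfies the ODE m'(t) = a m(t) + b with m(0) = x_0. With a = 6, b = -2/5, x_0 = -1/3, the solution is
  m(t) = x_0 * exp(a t) + (b/a) * (exp(a t) - 1)
       = (-1/3) * exp(6 t) + ((-2/5)/6) * (exp(6 t) - 1)
       = 1/15 - 2*exp(6*t)/5.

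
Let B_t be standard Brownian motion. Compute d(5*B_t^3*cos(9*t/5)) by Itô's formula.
d(5*B_t^3*cos(9*t/5)) = (-9*B_t^3*sin(9*t/5) + 15*B_t*cos(9*t/5)) dt + (15*B_t^2*cos(9*t/5)) dB_t

Itô's formula for f(t, x): d f(t, B_t) = (f_t + (1/2) f_xx) dt + f_x dB_t. Compute partials of f(t, x) = 5*x^3*cos(9*t/5):
  f_t(t,x)  = -9*x^3*sin(9*t/5)
  f_x(t,x)  = 15*x^2*cos(9*t/5)
  f_xx(t,x) = 30*x*cos(9*t/5)
Assemble drift = f_t + (1/2) f_xx = -9*x^3*sin(9*t/5) + 15*x*cos(9*t/5) and diffusion = f_x = 15*x^2*cos(9*t/5). Substituting x = B_t:
  d(5*B_t^3*cos(9*t/5)) = (-9*B_t^3*sin(9*t/5) + 15*B_t*cos(9*t/5)) dt + (15*B_t^2*cos(9*t/5)) dB_t.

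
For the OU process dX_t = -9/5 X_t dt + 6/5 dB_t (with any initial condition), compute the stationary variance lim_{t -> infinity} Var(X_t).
lim Var(X_t) = 2/5

The OU SDE dX = -theta X dt + sigma dB admits the integrating factor exp(theta t): d(exp(theta t) X_t) = sigma exp(theta t) dB_t. Integrating from 0 to t gives X_t = x_0 * exp(-theta t) + sigma * int_0^t exp(-theta (t-s)) dB_s for any initial x_0. The Itô integral has variance (by the Itô isometry) sigma^2 * int_0^t exp(-2 theta (t - s)) ds = sigma^2 * (1 - exp(-2 theta t)) / (2 theta), independent of x_0.
With theta = 9/5, sigma = 6/5:
  Var(X_t) = (6/5)^2 * (1 - exp(-2*9/5 t)) / (2 * 9/5) = 2/5 - 2*exp(-18*t/5)/5.
As t -> infinity, exp(-2*9/5 t) -> 0, so the stationary variance is sigma^2 / (2 theta) = 2/5.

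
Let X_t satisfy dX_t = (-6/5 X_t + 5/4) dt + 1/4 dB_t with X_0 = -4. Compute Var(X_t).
Var(X_t) = 5/192 - 5*exp(-12*t/5)/192

The variance V(t) = Var(X_t) satisfies V'(t) = 2 a V(t) + c^2 with V(0) = 0 (drift coefficient is linear in X, diffusion is constant). With a = -6/5, c = 1/4, the solution is
  V(t) = (c^2 / (2 a)) * (exp(2 a t) - 1)
       = ((1/4)^2 / (2*(-6/5))) * (exp((-12/5) t) - 1)
       = 5/192 - 5*exp(-12*t/5)/192.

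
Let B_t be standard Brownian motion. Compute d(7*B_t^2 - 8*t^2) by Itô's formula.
d(7*B_t^2 - 8*t^2) = (7 - 16*t) dt + (14*B_t) dB_t

Itô's formula for f(t, x): d f(t, B_t) = (f_t + (1/2) f_xx) dt + f_x dB_t. Compute partials of f(t, x) = -8*t^2 + 7*x^2:
  f_t(t,x)  = -16*t
  f_x(t,x)  = 14*x
  f_xx(t,x) = 14
Assemble drift = f_t + (1/2) f_xx = 7 - 16*t and diffusion = f_x = 14*x. Substituting x = B_t:
  d(7*B_t^2 - 8*t^2) = (7 - 16*t) dt + (14*B_t) dB_t.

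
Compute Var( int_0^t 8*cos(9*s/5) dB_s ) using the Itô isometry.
Var = 32*t + 80*sin(18*t/5)/9

The Itô integral of a deterministic integrand f(s) has mean 0 because each increment f(s) * (B_{s+ds} - B_s) has mean 0. By the Itô isometry:
  Var( int_0^t f(s) dB_s ) = E[ (int_0^t f(s) dB_s)^2 ] = int_0^t f(s)^2 ds.
Here f(s) = 8*cos(9*s/5), so f(s)^2 = 64*cos(9*s/5)^2. Integrate:
  int_0^t (64*cos(9*s/5)^2) ds = 32*t + 80*sin(18*t/5)/9.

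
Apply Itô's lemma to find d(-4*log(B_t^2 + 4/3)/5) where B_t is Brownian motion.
d(-4*log(B_t^2 + 4/3)/5) = (12*(3*B_t^2 - 4)/(5*(3*B_t^2 + 4)^2)) dt + (-24*B_t/(15*B_t^2 + 20)) dB_t

Itô's formula for f(B_t) gives d f(B_t) = f'(B_t) dB_t + (1/2) f''(B_t) dt. Compute derivatives of f(x) = -4*log(x^2 + 4/3)/5:
  f'(x)  = -24*x/(15*x^2 + 20)
  f''(x) = 24*(3*x^2 - 4)/(5*(3*x^2 + 4)^2)
Substitute x = B_t and multiply the f'' term by 1/2:
  drift     = (1/2) * (24*(3*x^2 - 4)/(5*(3*x^2 + 4)^2)) evaluated at B_t = 12*(3*B_t^2 - 4)/(5*(3*B_t^2 + 4)^2)
  diffusion = (-24*x/(15*x^2 + 20)) evaluated at B_t = -24*B_t/(15*B_t^2 + 20)
Therefore d(-4*log(B_t^2 + 4/3)/5) = (12*(3*B_t^2 - 4)/(5*(3*B_t^2 + 4)^2)) dt + (-24*B_t/(15*B_t^2 + 20)) dB_t.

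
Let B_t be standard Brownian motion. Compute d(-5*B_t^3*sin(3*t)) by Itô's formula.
d(-5*B_t^3*sin(3*t)) = (-15*B_t*(B_t^2*cos(3*t) + sin(3*t))) dt + (-15*B_t^2*sin(3*t)) dB_t

Itô's formula for f(t, x): d f(t, B_t) = (f_t + (1/2) f_xx) dt + f_x dB_t. Compute partials of f(t, x) = -5*x^3*sin(3*t):
  f_t(t,x)  = -15*x^3*cos(3*t)
  f_x(t,x)  = -15*x^2*sin(3*t)
  f_xx(t,x) = -30*x*sin(3*t)
Assemble drift = f_t + (1/2) f_xx = -15*x*(x^2*cos(3*t) + sin(3*t)) and diffusion = f_x = -15*x^2*sin(3*t). Substituting x = B_t:
  d(-5*B_t^3*sin(3*t)) = (-15*B_t*(B_t^2*cos(3*t) + sin(3*t))) dt + (-15*B_t^2*sin(3*t)) dB_t.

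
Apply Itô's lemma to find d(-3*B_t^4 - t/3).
d(-3*B_t^4 - t/3) = (-18*B_t^2 - 1/3) dt + (-12*B_t^3) dB_t

Itô's formula for f(t, x): d f(t, B_t) = (f_t + (1/2) f_xx) dt + f_x dB_t. Compute partials of f(t, x) = -t/3 - 3*x^4:
  f_t(t,x)  = -1/3
  f_x(t,x)  = -12*x^3
  f_xx(t,x) = -36*x^2
Assemble drift = f_t + (1/2) f_xx = -18*x^2 - 1/3 and diffusion = f_x = -12*x^3. Substituting x = B_t:
  d(-3*B_t^4 - t/3) = (-18*B_t^2 - 1/3) dt + (-12*B_t^3) dB_t.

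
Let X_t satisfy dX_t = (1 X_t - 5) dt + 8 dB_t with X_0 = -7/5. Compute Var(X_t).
Var(X_t) = 32*exp(2*t) - 32

The variance V(t) = Var(X_t) satisfies V'(t) = 2 a V(t) + c^2 with V(0) = 0 (drift coefficient is linear in X, diffusion is constant). With a = 1, c = 8, the solution is
  V(t) = (c^2 / (2 a)) * (exp(2 a t) - 1)
       = (8^2 / (2*1)) * (exp(2 t) - 1)
       = 32*exp(2*t) - 32.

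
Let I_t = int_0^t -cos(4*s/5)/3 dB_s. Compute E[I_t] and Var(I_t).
E[I_t] = 0; Var(I_t) = t/18 + 5*sin(4*t/5)*cos(4*t/5)/72

The Itô integral of a deterministic integrand f(s) has mean 0 because each increment f(s) * (B_{s+ds} - B_s) has mean 0. By the Itô isometry:
  Var( int_0^t f(s) dB_s ) = E[ (int_0^t f(s) dB_s)^2 ] = int_0^t f(s)^2 ds.
Here f(s) = -cos(4*s/5)/3, so f(s)^2 = cos(4*s/5)^2/9. Integrate:
  int_0^t (cos(4*s/5)^2/9) ds = t/18 + 5*sin(4*t/5)*cos(4*t/5)/72.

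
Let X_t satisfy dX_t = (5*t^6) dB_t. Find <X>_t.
<X>_t = 25*t^13/13

For an Itô process dX_t = a(t) dt + b(t) dB_t, the quadratic variation is <X>_t = int_0^t b(s)^2 ds (the drift term does not contribute). Here b(s) = 5*s^6, so
  b(s)^2 = 25*s^12.
Integrating from 0 to t:
  <X>_t = int_0^t (25*s^12) ds = 25*t^13/13.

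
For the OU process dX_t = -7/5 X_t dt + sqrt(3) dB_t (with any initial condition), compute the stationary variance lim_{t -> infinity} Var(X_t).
lim Var(X_t) = 15/14

The OU SDE dX = -theta X dt + sigma dB admits the integrating factor exp(theta t): d(exp(theta t) X_t) = sigma exp(theta t) dB_t. Integrating from 0 to t gives X_t = x_0 * exp(-theta t) + sigma * int_0^t exp(-theta (t-s)) dB_s for any initial x_0. The Itô integral has variance (by the Itô isometry) sigma^2 * int_0^t exp(-2 theta (t - s)) ds = sigma^2 * (1 - exp(-2 theta t)) / (2 theta), independent of x_0.
With theta = 7/5, sigma = sqrt(3):
  Var(X_t) = (sqrt(3))^2 * (1 - exp(-2*7/5 t)) / (2 * 7/5) = 15/14 - 15*exp(-14*t/5)/14.
As t -> infinity, exp(-2*7/5 t) -> 0, so the stationary variance is sigma^2 / (2 theta) = 15/14.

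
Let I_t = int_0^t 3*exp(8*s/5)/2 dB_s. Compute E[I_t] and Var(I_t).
E[I_t] = 0; Var(I_t) = 45*exp(16*t/5)/64 - 45/64

The Itô integral of a deterministic integrand f(s) has mean 0 because each increment f(s) * (B_{s+ds} - B_s) has mean 0. By the Itô isometry:
  Var( int_0^t f(s) dB_s ) = E[ (int_0^t f(s) dB_s)^2 ] = int_0^t f(s)^2 ds.
Here f(s) = 3*exp(8*s/5)/2, so f(s)^2 = 9*exp(16*s/5)/4. Integrate:
  int_0^t (9*exp(16*s/5)/4) ds = 45*exp(16*t/5)/64 - 45/64.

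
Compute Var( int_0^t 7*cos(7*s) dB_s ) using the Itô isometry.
Var = 49*t/2 + 7*sin(14*t)/4

The Itô integral of a deterministic integrand f(s) has mean 0 because each increment f(s) * (B_{s+ds} - B_s) has mean 0. By the Itô isometry:
  Var( int_0^t f(s) dB_s ) = E[ (int_0^t f(s) dB_s)^2 ] = int_0^t f(s)^2 ds.
Here f(s) = 7*cos(7*s), so f(s)^2 = 49*cos(7*s)^2. Integrate:
  int_0^t (49*cos(7*s)^2) ds = 49*t/2 + 7*sin(14*t)/4.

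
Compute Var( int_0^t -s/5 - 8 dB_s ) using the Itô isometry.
Var = t*(t^2 + 120*t + 4800)/75

The Itô integral of a deterministic integrand f(s) has mean 0 because each increment f(s) * (B_{s+ds} - B_s) has mean 0. By the Itô isometry:
  Var( int_0^t f(s) dB_s ) = E[ (int_0^t f(s) dB_s)^2 ] = int_0^t f(s)^2 ds.
Here f(s) = -s/5 - 8, so f(s)^2 = (s + 40)^2/25. Integrate:
  int_0^t ((s + 40)^2/25) ds = t*(t^2 + 120*t + 4800)/75.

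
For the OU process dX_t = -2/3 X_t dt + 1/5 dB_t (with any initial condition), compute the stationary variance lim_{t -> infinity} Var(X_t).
lim Var(X_t) = 3/100

The OU SDE dX = -theta X dt + sigma dB admits the integrating factor exp(theta t): d(exp(theta t) X_t) = sigma exp(theta t) dB_t. Integrating from 0 to t gives X_t = x_0 * exp(-theta t) + sigma * int_0^t exp(-theta (t-s)) dB_s for any initial x_0. The Itô integral has variance (by the Itô isometry) sigma^2 * int_0^t exp(-2 theta (t - s)) ds = sigma^2 * (1 - exp(-2 theta t)) / (2 theta), independent of x_0.
With theta = 2/3, sigma = 1/5:
  Var(X_t) = (1/5)^2 * (1 - exp(-2*2/3 t)) / (2 * 2/3) = 3/100 - 3*exp(-4*t/3)/100.
As t -> infinity, exp(-2*2/3 t) -> 0, so the stationary variance is sigma^2 / (2 theta) = 3/100.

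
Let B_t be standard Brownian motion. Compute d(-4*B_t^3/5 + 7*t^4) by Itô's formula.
d(-4*B_t^3/5 + 7*t^4) = (-12*B_t/5 + 28*t^3) dt + (-12*B_t^2/5) dB_t

Itô's formula for f(t, x): d f(t, B_t) = (f_t + (1/2) f_xx) dt + f_x dB_t. Compute partials of f(t, x) = 7*t^4 - 4*x^3/5:
  f_t(t,x)  = 28*t^3
  f_x(t,x)  = -12*x^2/5
  f_xx(t,x) = -24*x/5
Assemble drift = f_t + (1/2) f_xx = 28*t^3 - 12*x/5 and diffusion = f_x = -12*x^2/5. Substituting x = B_t:
  d(-4*B_t^3/5 + 7*t^4) = (-12*B_t/5 + 28*t^3) dt + (-12*B_t^2/5) dB_t.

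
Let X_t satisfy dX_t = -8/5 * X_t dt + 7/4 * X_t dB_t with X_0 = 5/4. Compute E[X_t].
E[X_t] = 5*exp(-8*t/5)/4

For GBM dX = mu X dt + sigma X dB with X_0 = x_0, apply Itô to Y = log X: dY = (mu - sigma^2/2) dt + sigma dB, so Y_t = log(x_0) + (mu - sigma^2/2) t + sigma B_t and hence X_t = x_0 * exp((mu - sigma^2/2) t + sigma B_t).
With mu = -8/5, sigma = 7/4, x_0 = 5/4, this gives:
  X_t = 5/4 * exp((-501/160) * t + (7/4) * B_t).
Since sigma*B_t ~ Normal(0, sigma^2 t), E[exp(sigma*B_t)] = exp(sigma^2 t / 2); so E[X_t] = x_0 * exp((mu - sigma^2/2) t) * exp(sigma^2 t / 2) = x_0 * exp(mu t) = 5*exp(-8*t/5)/4.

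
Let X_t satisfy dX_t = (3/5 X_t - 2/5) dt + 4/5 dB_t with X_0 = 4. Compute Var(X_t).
Var(X_t) = 8*exp(6*t/5)/15 - 8/15

The variance V(t) = Var(X_t) satisfies V'(t) = 2 a V(t) + c^2 with V(0) = 0 (drift coefficient is linear in X, diffusion is constant). With a = 3/5, c = 4/5, the solution is
  V(t) = (c^2 / (2 a)) * (exp(2 a t) - 1)
       = ((4/5)^2 / (2*(3/5))) * (exp((6/5) t) - 1)
       = 8*exp(6*t/5)/15 - 8/15.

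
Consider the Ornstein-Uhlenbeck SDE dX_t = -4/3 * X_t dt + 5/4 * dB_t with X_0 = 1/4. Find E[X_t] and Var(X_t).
E[X_t] = exp(-4*t/3)/4; Var(X_t) = 75/128 - 75*exp(-8*t/3)/128

The OU SDE dX = -theta X dt + sigma dB admits the integrating factor exp(theta t): d(exp(theta t) X_t) = sigma exp(theta t) dB_t. Integrating from 0 to t:
  X_t = x_0 * exp(-theta t) + sigma * int_0^t exp(-theta (t-s)) dB_s.
The Itô integral has mean 0 and (by the Itô isometry) variance sigma^2 * int_0^t exp(-2 theta (t - s)) ds = sigma^2 * (1 - exp(-2 theta t)) / (2 theta).
With theta = 4/3, sigma = 5/4, x_0 = 1/4:
  E[X_t] = 1/4 * exp(-4/3 t) = exp(-4*t/3)/4
  Var(X_t) = (5/4)^2 * (1 - exp(-2*4/3 t)) / (2 * 4/3) = 75/128 - 75*exp(-8*t/3)/128.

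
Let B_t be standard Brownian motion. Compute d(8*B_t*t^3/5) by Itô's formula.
d(8*B_t*t^3/5) = (24*B_t*t^2/5) dt + (8*t^3/5) dB_t

Itô's formula for f(t, x): d f(t, B_t) = (f_t + (1/2) f_xx) dt + f_x dB_t. Compute partials of f(t, x) = 8*t^3*x/5:
  f_t(t,x)  = 24*t^2*x/5
  f_x(t,x)  = 8*t^3/5
  f_xx(t,x) = 0
Assemble drift = f_t + (1/2) f_xx = 24*t^2*x/5 and diffusion = f_x = 8*t^3/5. Substituting x = B_t:
  d(8*B_t*t^3/5) = (24*B_t*t^2/5) dt + (8*t^3/5) dB_t.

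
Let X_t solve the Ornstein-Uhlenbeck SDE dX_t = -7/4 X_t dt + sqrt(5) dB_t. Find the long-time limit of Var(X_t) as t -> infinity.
lim Var(X_t) = 10/7

The OU SDE dX = -theta X dt + sigma dB admits the integrating factor exp(theta t): d(exp(theta t) X_t) = sigma exp(theta t) dB_t. Integrating from 0 to t gives X_t = x_0 * exp(-theta t) + sigma * int_0^t exp(-theta (t-s)) dB_s for any initial x_0. The Itô integral has variance (by the Itô isometry) sigma^2 * int_0^t exp(-2 theta (t - s)) ds = sigma^2 * (1 - exp(-2 theta t)) / (2 theta), independent of x_0.
With theta = 7/4, sigma = sqrt(5):
  Var(X_t) = (sqrt(5))^2 * (1 - exp(-2*7/4 t)) / (2 * 7/4) = 10/7 - 10*exp(-7*t/2)/7.
As t -> infinity, exp(-2*7/4 t) -> 0, so the stationary variance is sigma^2 / (2 theta) = 10/7.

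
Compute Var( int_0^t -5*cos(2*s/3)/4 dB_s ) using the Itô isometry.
Var = 25*t/32 + 75*sin(4*t/3)/128

The Itô integral of a deterministic integrand f(s) has mean 0 because each increment f(s) * (B_{s+ds} - B_s) has mean 0. By the Itô isometry:
  Var( int_0^t f(s) dB_s ) = E[ (int_0^t f(s) dB_s)^2 ] = int_0^t f(s)^2 ds.
Here f(s) = -5*cos(2*s/3)/4, so f(s)^2 = 25*cos(2*s/3)^2/16. Integrate:
  int_0^t (25*cos(2*s/3)^2/16) ds = 25*t/32 + 75*sin(4*t/3)/128.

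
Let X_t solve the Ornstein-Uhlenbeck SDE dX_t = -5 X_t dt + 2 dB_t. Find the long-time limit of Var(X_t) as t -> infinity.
lim Var(X_t) = 2/5

The OU SDE dX = -theta X dt + sigma dB admits the integrating factor exp(theta t): d(exp(theta t) X_t) = sigma exp(theta t) dB_t. Integrating from 0 to t gives X_t = x_0 * exp(-theta t) + sigma * int_0^t exp(-theta (t-s)) dB_s for any initial x_0. The Itô integral has variance (by the Itô isometry) sigma^2 * int_0^t exp(-2 theta (t - s)) ds = sigma^2 * (1 - exp(-2 theta t)) / (2 theta), independent of x_0.
With theta = 5, sigma = 2:
  Var(X_t) = (2)^2 * (1 - exp(-2*5 t)) / (2 * 5) = 2/5 - 2*exp(-10*t)/5.
As t -> infinity, exp(-2*5 t) -> 0, so the stationary variance is sigma^2 / (2 theta) = 2/5.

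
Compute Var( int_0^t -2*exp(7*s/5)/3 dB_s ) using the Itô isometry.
Var = 10*exp(14*t/5)/63 - 10/63

The Itô integral of a deterministic integrand f(s) has mean 0 because each increment f(s) * (B_{s+ds} - B_s) has mean 0. By the Itô isometry:
  Var( int_0^t f(s) dB_s ) = E[ (int_0^t f(s) dB_s)^2 ] = int_0^t f(s)^2 ds.
Here f(s) = -2*exp(7*s/5)/3, so f(s)^2 = 4*exp(14*s/5)/9. Integrate:
  int_0^t (4*exp(14*s/5)/9) ds = 10*exp(14*t/5)/63 - 10/63.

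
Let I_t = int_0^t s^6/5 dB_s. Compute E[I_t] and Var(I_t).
E[I_t] = 0; Var(I_t) = t^13/325

The Itô integral of a deterministic integrand f(s) has mean 0 because each increment f(s) * (B_{s+ds} - B_s) has mean 0. By the Itô isometry:
  Var( int_0^t f(s) dB_s ) = E[ (int_0^t f(s) dB_s)^2 ] = int_0^t f(s)^2 ds.
Here f(s) = s^6/5, so f(s)^2 = s^12/25. Integrate:
  int_0^t (s^12/25) ds = t^13/325.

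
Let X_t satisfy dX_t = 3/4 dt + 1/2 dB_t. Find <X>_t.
<X>_t = t/4

For an Itô process dX_t = a(t) dt + b(t) dB_t, the quadratic variation is <X>_t = int_0^t b(s)^2 ds (the drift term does not contribute). Here b(s) = 1/2, so
  b(s)^2 = 1/4.
Integrating from 0 to t:
  <X>_t = int_0^t (1/4) ds = t/4.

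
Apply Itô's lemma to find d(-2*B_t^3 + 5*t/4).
d(-2*B_t^3 + 5*t/4) = (5/4 - 6*B_t) dt + (-6*B_t^2) dB_t

Itô's formula for f(t, x): d f(t, B_t) = (f_t + (1/2) f_xx) dt + f_x dB_t. Compute partials of f(t, x) = 5*t/4 - 2*x^3:
  f_t(t,x)  = 5/4
  f_x(t,x)  = -6*x^2
  f_xx(t,x) = -12*x
Assemble drift = f_t + (1/2) f_xx = 5/4 - 6*x and diffusion = f_x = -6*x^2. Substituting x = B_t:
  d(-2*B_t^3 + 5*t/4) = (5/4 - 6*B_t) dt + (-6*B_t^2) dB_t.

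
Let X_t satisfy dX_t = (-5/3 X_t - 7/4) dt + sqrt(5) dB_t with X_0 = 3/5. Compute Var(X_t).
Var(X_t) = 3/2 - 3*exp(-10*t/3)/2

The variance V(t) = Var(X_t) satisfies V'(t) = 2 a V(t) + c^2 with V(0) = 0 (drift coefficient is linear in X, diffusion is constant). With a = -5/3, c = sqrt(5), the solution is
  V(t) = (c^2 / (2 a)) * (exp(2 a t) - 1)
       = (sqrt(5)^2 / (2*(-5/3))) * (exp((-10/3) t) - 1)
       = 3/2 - 3*exp(-10*t/3)/2.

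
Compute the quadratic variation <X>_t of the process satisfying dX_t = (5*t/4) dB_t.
<X>_t = 25*t^3/48

For an Itô process dX_t = a(t) dt + b(t) dB_t, the quadratic variation is <X>_t = int_0^t b(s)^2 ds (the drift term does not contribute). Here b(s) = 5*s/4, so
  b(s)^2 = 25*s^2/16.
Integrating from 0 to t:
  <X>_t = int_0^t (25*s^2/16) ds = 25*t^3/48.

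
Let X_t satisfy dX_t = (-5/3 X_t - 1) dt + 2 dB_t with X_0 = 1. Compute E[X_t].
E[X_t] = -3/5 + 8*exp(-5*t/3)/5

Taking expectations and using E[dB_t] = 0, the mean m(t) = E[X_t] satisfies the ODE m'(t) = a m(t) + b with m(0) = x_0. With a = -5/3, b = -1, x_0 = 1, the solution is
  m(t) = x_0 * exp(a t) + (b/a) * (exp(a t) - 1)
       = 1 * exp((-5/3) t) + ((-1)/(-5/3)) * (exp((-5/3) t) - 1)
       = -3/5 + 8*exp(-5*t/3)/5.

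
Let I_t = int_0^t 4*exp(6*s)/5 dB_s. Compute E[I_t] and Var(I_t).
E[I_t] = 0; Var(I_t) = 4*exp(12*t)/75 - 4/75

The Itô integral of a deterministic integrand f(s) has mean 0 because each increment f(s) * (B_{s+ds} - B_s) has mean 0. By the Itô isometry:
  Var( int_0^t f(s) dB_s ) = E[ (int_0^t f(s) dB_s)^2 ] = int_0^t f(s)^2 ds.
Here f(s) = 4*exp(6*s)/5, so f(s)^2 = 16*exp(12*s)/25. Integrate:
  int_0^t (16*exp(12*s)/25) ds = 4*exp(12*t)/75 - 4/75.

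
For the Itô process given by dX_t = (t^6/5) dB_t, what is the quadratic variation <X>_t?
<X>_t = t^13/325

For an Itô process dX_t = a(t) dt + b(t) dB_t, the quadratic variation is <X>_t = int_0^t b(s)^2 ds (the drift term does not contribute). Here b(s) = s^6/5, so
  b(s)^2 = s^12/25.
Integrating from 0 to t:
  <X>_t = int_0^t (s^12/25) ds = t^13/325.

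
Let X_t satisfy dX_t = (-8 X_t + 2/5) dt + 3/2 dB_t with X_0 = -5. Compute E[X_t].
E[X_t] = 1/20 - 101*exp(-8*t)/20

Taking expectations and using E[dB_t] = 0, the mean m(t) = E[X_t] satisfies the ODE m'(t) = a m(t) + b with m(0) = x_0. With a = -8, b = 2/5, x_0 = -5, the solution is
  m(t) = x_0 * exp(a t) + (b/a) * (exp(a t) - 1)
       = (-5) * exp((-8) t) + ((2/5)/(-8)) * (exp((-8) t) - 1)
       = 1/20 - 101*exp(-8*t)/20.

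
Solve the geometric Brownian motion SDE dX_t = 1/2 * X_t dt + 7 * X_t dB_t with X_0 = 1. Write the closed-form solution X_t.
X_t = 1 * exp((-24) * t + (7) * B_t)

For GBM dX = mu X dt + sigma X dB with X_0 = x_0, apply Itô to Y = log X: dY = (mu - sigma^2/2) dt + sigma dB, so Y_t = log(x_0) + (mu - sigma^2/2) t + sigma B_t and hence X_t = x_0 * exp((mu - sigma^2/2) t + sigma B_t).
With mu = 1/2, sigma = 7, x_0 = 1, this gives:
  X_t = 1 * exp((-24) * t + (7) * B_t).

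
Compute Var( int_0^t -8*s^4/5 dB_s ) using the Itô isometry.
Var = 64*t^9/225

The Itô integral of a deterministic integrand f(s) has mean 0 because each increment f(s) * (B_{s+ds} - B_s) has mean 0. By the Itô isometry:
  Var( int_0^t f(s) dB_s ) = E[ (int_0^t f(s) dB_s)^2 ] = int_0^t f(s)^2 ds.
Here f(s) = -8*s^4/5, so f(s)^2 = 64*s^8/25. Integrate:
  int_0^t (64*s^8/25) ds = 64*t^9/225.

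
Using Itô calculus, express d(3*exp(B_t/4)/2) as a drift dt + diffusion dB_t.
d(3*exp(B_t/4)/2) = (3*exp(B_t/4)/64) dt + (3*exp(B_t/4)/8) dB_t

Itô's formula for f(B_t) gives d f(B_t) = f'(B_t) dB_t + (1/2) f''(B_t) dt. Compute derivatives of f(x) = 3*exp(x/4)/2:
  f'(x)  = 3*exp(x/4)/8
  f''(x) = 3*exp(x/4)/32
Substitute x = B_t and multiply the f'' term by 1/2:
  drift     = (1/2) * (3*exp(x/4)/32) evaluated at B_t = 3*exp(B_t/4)/64
  diffusion = (3*exp(x/4)/8) evaluated at B_t = 3*exp(B_t/4)/8
Therefore d(3*exp(B_t/4)/2) = (3*exp(B_t/4)/64) dt + (3*exp(B_t/4)/8) dB_t.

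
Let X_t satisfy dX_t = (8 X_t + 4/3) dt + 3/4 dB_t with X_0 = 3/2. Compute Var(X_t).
Var(X_t) = 9*exp(16*t)/256 - 9/256

The variance V(t) = Var(X_t) satisfies V'(t) = 2 a V(t) + c^2 with V(0) = 0 (drift coefficient is linear in X, diffusion is constant). With a = 8, c = 3/4, the solution is
  V(t) = (c^2 / (2 a)) * (exp(2 a t) - 1)
       = ((3/4)^2 / (2*8)) * (exp(16 t) - 1)
       = 9*exp(16*t)/256 - 9/256.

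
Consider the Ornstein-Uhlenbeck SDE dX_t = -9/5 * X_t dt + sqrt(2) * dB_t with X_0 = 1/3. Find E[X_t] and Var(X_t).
E[X_t] = exp(-9*t/5)/3; Var(X_t) = 5/9 - 5*exp(-18*t/5)/9

The OU SDE dX = -theta X dt + sigma dB admits the integrating factor exp(theta t): d(exp(theta t) X_t) = sigma exp(theta t) dB_t. Integrating from 0 to t:
  X_t = x_0 * exp(-theta t) + sigma * int_0^t exp(-theta (t-s)) dB_s.
The Itô integral has mean 0 and (by the Itô isometry) variance sigma^2 * int_0^t exp(-2 theta (t - s)) ds = sigma^2 * (1 - exp(-2 theta t)) / (2 theta).
With theta = 9/5, sigma = sqrt(2), x_0 = 1/3:
  E[X_t] = 1/3 * exp(-9/5 t) = exp(-9*t/5)/3
  Var(X_t) = (sqrt(2))^2 * (1 - exp(-2*9/5 t)) / (2 * 9/5) = 5/9 - 5*exp(-18*t/5)/9.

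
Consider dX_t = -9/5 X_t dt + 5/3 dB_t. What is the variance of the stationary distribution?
lim Var(X_t) = 125/162

The OU SDE dX = -theta X dt + sigma dB admits the integrating factor exp(theta t): d(exp(theta t) X_t) = sigma exp(theta t) dB_t. Integrating from 0 to t gives X_t = x_0 * exp(-theta t) + sigma * int_0^t exp(-theta (t-s)) dB_s for any initial x_0. The Itô integral has variance (by the Itô isometry) sigma^2 * int_0^t exp(-2 theta (t - s)) ds = sigma^2 * (1 - exp(-2 theta t)) / (2 theta), independent of x_0.
With theta = 9/5, sigma = 5/3:
  Var(X_t) = (5/3)^2 * (1 - exp(-2*9/5 t)) / (2 * 9/5) = 125/162 - 125*exp(-18*t/5)/162.
As t -> infinity, exp(-2*9/5 t) -> 0, so the stationary variance is sigma^2 / (2 theta) = 125/162.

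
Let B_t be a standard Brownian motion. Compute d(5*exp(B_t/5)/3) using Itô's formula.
d(5*exp(B_t/5)/3) = (exp(B_t/5)/30) dt + (exp(B_t/5)/3) dB_t

Itô's formula for f(B_t) gives d f(B_t) = f'(B_t) dB_t + (1/2) f''(B_t) dt. Compute derivatives of f(x) = 5*exp(x/5)/3:
  f'(x)  = exp(x/5)/3
  f''(x) = exp(x/5)/15
Substitute x = B_t and multiply the f'' term by 1/2:
  drift     = (1/2) * (exp(x/5)/15) evaluated at B_t = exp(B_t/5)/30
  diffusion = (exp(x/5)/3) evaluated at B_t = exp(B_t/5)/3
Therefore d(5*exp(B_t/5)/3) = (exp(B_t/5)/30) dt + (exp(B_t/5)/3) dB_t.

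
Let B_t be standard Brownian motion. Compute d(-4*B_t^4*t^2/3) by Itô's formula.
d(-4*B_t^4*t^2/3) = (8*B_t^2*t*(-B_t^2 - 3*t)/3) dt + (-16*B_t^3*t^2/3) dB_t

Itô's formula for f(t, x): d f(t, B_t) = (f_t + (1/2) f_xx) dt + f_x dB_t. Compute partials of f(t, x) = -4*t^2*x^4/3:
  f_t(t,x)  = -8*t*x^4/3
  f_x(t,x)  = -16*t^2*x^3/3
  f_xx(t,x) = -16*t^2*x^2
Assemble drift = f_t + (1/2) f_xx = 8*t*x^2*(-3*t - x^2)/3 and diffusion = f_x = -16*t^2*x^3/3. Substituting x = B_t:
  d(-4*B_t^4*t^2/3) = (8*B_t^2*t*(-B_t^2 - 3*t)/3) dt + (-16*B_t^3*t^2/3) dB_t.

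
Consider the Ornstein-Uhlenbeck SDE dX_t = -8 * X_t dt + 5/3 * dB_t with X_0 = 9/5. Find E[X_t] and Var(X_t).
E[X_t] = 9*exp(-8*t)/5; Var(X_t) = 25/144 - 25*exp(-16*t)/144

The OU SDE dX = -theta X dt + sigma dB admits the integrating factor exp(theta t): d(exp(theta t) X_t) = sigma exp(theta t) dB_t. Integrating from 0 to t:
  X_t = x_0 * exp(-theta t) + sigma * int_0^t exp(-theta (t-s)) dB_s.
The Itô integral has mean 0 and (by the Itô isometry) variance sigma^2 * int_0^t exp(-2 theta (t - s)) ds = sigma^2 * (1 - exp(-2 theta t)) / (2 theta).
With theta = 8, sigma = 5/3, x_0 = 9/5:
  E[X_t] = 9/5 * exp(-8 t) = 9*exp(-8*t)/5
  Var(X_t) = (5/3)^2 * (1 - exp(-2*8 t)) / (2 * 8) = 25/144 - 25*exp(-16*t)/144.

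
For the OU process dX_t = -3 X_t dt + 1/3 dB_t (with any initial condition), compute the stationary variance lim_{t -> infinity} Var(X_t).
lim Var(X_t) = 1/54

The OU SDE dX = -theta X dt + sigma dB admits the integrating factor exp(theta t): d(exp(theta t) X_t) = sigma exp(theta t) dB_t. Integrating from 0 to t gives X_t = x_0 * exp(-theta t) + sigma * int_0^t exp(-theta (t-s)) dB_s for any initial x_0. The Itô integral has variance (by the Itô isometry) sigma^2 * int_0^t exp(-2 theta (t - s)) ds = sigma^2 * (1 - exp(-2 theta t)) / (2 theta), independent of x_0.
With theta = 3, sigma = 1/3:
  Var(X_t) = (1/3)^2 * (1 - exp(-2*3 t)) / (2 * 3) = 1/54 - exp(-6*t)/54.
As t -> infinity, exp(-2*3 t) -> 0, so the stationary variance is sigma^2 / (2 theta) = 1/54.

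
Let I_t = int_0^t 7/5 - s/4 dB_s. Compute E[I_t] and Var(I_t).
E[I_t] = 0; Var(I_t) = t*(25*t^2 - 420*t + 2352)/1200

The Itô integral of a deterministic integrand f(s) has mean 0 because each increment f(s) * (B_{s+ds} - B_s) has mean 0. By the Itô isometry:
  Var( int_0^t f(s) dB_s ) = E[ (int_0^t f(s) dB_s)^2 ] = int_0^t f(s)^2 ds.
Here f(s) = 7/5 - s/4, so f(s)^2 = (5*s - 28)^2/400. Integrate:
  int_0^t ((5*s - 28)^2/400) ds = t*(25*t^2 - 420*t + 2352)/1200.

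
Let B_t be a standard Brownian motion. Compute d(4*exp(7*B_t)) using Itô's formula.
d(4*exp(7*B_t)) = (98*exp(7*B_t)) dt + (28*exp(7*B_t)) dB_t

Itô's formula for f(B_t) gives d f(B_t) = f'(B_t) dB_t + (1/2) f''(B_t) dt. Compute derivatives of f(x) = 4*exp(7*x):
  f'(x)  = 28*exp(7*x)
  f''(x) = 196*exp(7*x)
Substitute x = B_t and multiply the f'' term by 1/2:
  drift     = (1/2) * (196*exp(7*x)) evaluated at B_t = 98*exp(7*B_t)
  diffusion = (28*exp(7*x)) evaluated at B_t = 28*exp(7*B_t)
Therefore d(4*exp(7*B_t)) = (98*exp(7*B_t)) dt + (28*exp(7*B_t)) dB_t.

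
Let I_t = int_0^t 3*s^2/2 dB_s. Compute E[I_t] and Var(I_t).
E[I_t] = 0; Var(I_t) = 9*t^5/20

The Itô integral of a deterministic integrand f(s) has mean 0 because each increment f(s) * (B_{s+ds} - B_s) has mean 0. By the Itô isometry:
  Var( int_0^t f(s) dB_s ) = E[ (int_0^t f(s) dB_s)^2 ] = int_0^t f(s)^2 ds.
Here f(s) = 3*s^2/2, so f(s)^2 = 9*s^4/4. Integrate:
  int_0^t (9*s^4/4) ds = 9*t^5/20.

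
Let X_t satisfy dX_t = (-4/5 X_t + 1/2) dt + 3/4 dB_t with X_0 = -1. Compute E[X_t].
E[X_t] = 5/8 - 13*exp(-4*t/5)/8

Taking expectations and using E[dB_t] = 0, the mean m(t) = E[X_t] satisfies the ODE m'(t) = a m(t) + b with m(0) = x_0. With a = -4/5, b = 1/2, x_0 = -1, the solution is
  m(t) = x_0 * exp(a t) + (b/a) * (exp(a t) - 1)
       = (-1) * exp((-4/5) t) + ((1/2)/(-4/5)) * (exp((-4/5) t) - 1)
       = 5/8 - 13*exp(-4*t/5)/8.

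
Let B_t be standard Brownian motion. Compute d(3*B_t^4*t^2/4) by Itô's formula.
d(3*B_t^4*t^2/4) = (3*B_t^2*t*(B_t^2 + 3*t)/2) dt + (3*B_t^3*t^2) dB_t

Itô's formula for f(t, x): d f(t, B_t) = (f_t + (1/2) f_xx) dt + f_x dB_t. Compute partials of f(t, x) = 3*t^2*x^4/4:
  f_t(t,x)  = 3*t*x^4/2
  f_x(t,x)  = 3*t^2*x^3
  f_xx(t,x) = 9*t^2*x^2
Assemble drift = f_t + (1/2) f_xx = 3*t*x^2*(3*t + x^2)/2 and diffusion = f_x = 3*t^2*x^3. Substituting x = B_t:
  d(3*B_t^4*t^2/4) = (3*B_t^2*t*(B_t^2 + 3*t)/2) dt + (3*B_t^3*t^2) dB_t.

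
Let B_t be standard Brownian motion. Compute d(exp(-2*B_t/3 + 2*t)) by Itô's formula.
d(exp(-2*B_t/3 + 2*t)) = (20*exp(-2*B_t/3 + 2*t)/9) dt + (-2*exp(-2*B_t/3 + 2*t)/3) dB_t

Itô's formula for f(t, x): d f(t, B_t) = (f_t + (1/2) f_xx) dt + f_x dB_t. Compute partials of f(t, x) = exp(2*t - 2*x/3):
  f_t(t,x)  = 2*exp(2*t - 2*x/3)
  f_x(t,x)  = -2*exp(2*t - 2*x/3)/3
  f_xx(t,x) = 4*exp(2*t - 2*x/3)/9
Assemble drift = f_t + (1/2) f_xx = 20*exp(2*t - 2*x/3)/9 and diffusion = f_x = -2*exp(2*t - 2*x/3)/3. Substituting x = B_t:
  d(exp(-2*B_t/3 + 2*t)) = (20*exp(-2*B_t/3 + 2*t)/9) dt + (-2*exp(-2*B_t/3 + 2*t)/3) dB_t.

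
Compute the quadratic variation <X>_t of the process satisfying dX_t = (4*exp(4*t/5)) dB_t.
<X>_t = 10*exp(8*t/5) - 10

For an Itô process dX_t = a(t) dt + b(t) dB_t, the quadratic variation is <X>_t = int_0^t b(s)^2 ds (the drift term does not contribute). Here b(s) = 4*exp(4*s/5), so
  b(s)^2 = 16*exp(8*s/5).
Integrating from 0 to t:
  <X>_t = int_0^t (16*exp(8*s/5)) ds = 10*exp(8*t/5) - 10.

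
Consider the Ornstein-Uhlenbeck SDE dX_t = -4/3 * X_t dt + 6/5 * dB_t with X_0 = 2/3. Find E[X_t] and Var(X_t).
E[X_t] = 2*exp(-4*t/3)/3; Var(X_t) = 27/50 - 27*exp(-8*t/3)/50

The OU SDE dX = -theta X dt + sigma dB admits the integrating factor exp(theta t): d(exp(theta t) X_t) = sigma exp(theta t) dB_t. Integrating from 0 to t:
  X_t = x_0 * exp(-theta t) + sigma * int_0^t exp(-theta (t-s)) dB_s.
The Itô integral has mean 0 and (by the Itô isometry) variance sigma^2 * int_0^t exp(-2 theta (t - s)) ds = sigma^2 * (1 - exp(-2 theta t)) / (2 theta).
With theta = 4/3, sigma = 6/5, x_0 = 2/3:
  E[X_t] = 2/3 * exp(-4/3 t) = 2*exp(-4*t/3)/3
  Var(X_t) = (6/5)^2 * (1 - exp(-2*4/3 t)) / (2 * 4/3) = 27/50 - 27*exp(-8*t/3)/50.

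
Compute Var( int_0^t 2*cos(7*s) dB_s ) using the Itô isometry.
Var = 2*t + sin(14*t)/7

The Itô integral of a deterministic integrand f(s) has mean 0 because each increment f(s) * (B_{s+ds} - B_s) has mean 0. By the Itô isometry:
  Var( int_0^t f(s) dB_s ) = E[ (int_0^t f(s) dB_s)^2 ] = int_0^t f(s)^2 ds.
Here f(s) = 2*cos(7*s), so f(s)^2 = 4*cos(7*s)^2. Integrate:
  int_0^t (4*cos(7*s)^2) ds = 2*t + sin(14*t)/7.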